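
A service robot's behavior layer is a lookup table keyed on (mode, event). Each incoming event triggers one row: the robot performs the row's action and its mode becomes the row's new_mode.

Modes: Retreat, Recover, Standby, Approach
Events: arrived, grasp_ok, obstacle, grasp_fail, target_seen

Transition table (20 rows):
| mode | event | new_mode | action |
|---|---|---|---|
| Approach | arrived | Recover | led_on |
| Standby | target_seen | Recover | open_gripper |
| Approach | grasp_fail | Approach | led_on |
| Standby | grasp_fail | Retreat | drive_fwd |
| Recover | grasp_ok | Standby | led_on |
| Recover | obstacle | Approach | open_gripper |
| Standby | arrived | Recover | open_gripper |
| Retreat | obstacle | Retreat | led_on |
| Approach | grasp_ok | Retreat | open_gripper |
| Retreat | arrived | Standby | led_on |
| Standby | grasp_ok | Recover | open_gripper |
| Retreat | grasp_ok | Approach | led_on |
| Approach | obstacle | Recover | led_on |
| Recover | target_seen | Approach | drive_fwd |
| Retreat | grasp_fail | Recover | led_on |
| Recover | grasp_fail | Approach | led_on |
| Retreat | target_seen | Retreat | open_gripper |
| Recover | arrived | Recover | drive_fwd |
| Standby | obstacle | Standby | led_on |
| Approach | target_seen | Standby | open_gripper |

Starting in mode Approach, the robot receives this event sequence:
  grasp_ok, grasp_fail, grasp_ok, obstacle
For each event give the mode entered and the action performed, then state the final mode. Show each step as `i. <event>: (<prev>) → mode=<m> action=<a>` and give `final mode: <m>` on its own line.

1. grasp_ok: (Approach) → mode=Retreat action=open_gripper
2. grasp_fail: (Retreat) → mode=Recover action=led_on
3. grasp_ok: (Recover) → mode=Standby action=led_on
4. obstacle: (Standby) → mode=Standby action=led_on

final mode: Standby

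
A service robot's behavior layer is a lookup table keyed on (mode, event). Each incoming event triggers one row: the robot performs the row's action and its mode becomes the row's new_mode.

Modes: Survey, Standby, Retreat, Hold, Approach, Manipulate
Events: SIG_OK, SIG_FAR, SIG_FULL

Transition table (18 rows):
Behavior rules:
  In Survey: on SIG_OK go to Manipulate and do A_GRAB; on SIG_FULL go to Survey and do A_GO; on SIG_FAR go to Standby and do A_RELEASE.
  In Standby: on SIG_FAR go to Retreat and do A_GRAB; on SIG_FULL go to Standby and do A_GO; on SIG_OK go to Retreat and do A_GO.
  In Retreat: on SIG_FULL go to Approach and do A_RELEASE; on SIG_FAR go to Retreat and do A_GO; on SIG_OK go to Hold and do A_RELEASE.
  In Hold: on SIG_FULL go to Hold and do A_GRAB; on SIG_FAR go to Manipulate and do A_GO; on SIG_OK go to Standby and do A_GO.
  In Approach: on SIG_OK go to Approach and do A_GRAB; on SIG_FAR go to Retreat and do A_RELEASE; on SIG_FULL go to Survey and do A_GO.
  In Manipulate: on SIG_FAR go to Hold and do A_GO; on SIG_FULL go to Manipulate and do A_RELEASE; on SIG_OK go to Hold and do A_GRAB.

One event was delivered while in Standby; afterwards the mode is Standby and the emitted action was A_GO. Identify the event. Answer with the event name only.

try SIG_OK: (Standby, SIG_OK) → (Retreat, A_GO)
try SIG_FAR: (Standby, SIG_FAR) → (Retreat, A_GRAB)
try SIG_FULL: (Standby, SIG_FULL) → (Standby, A_GO)  ← matches

SIG_FULL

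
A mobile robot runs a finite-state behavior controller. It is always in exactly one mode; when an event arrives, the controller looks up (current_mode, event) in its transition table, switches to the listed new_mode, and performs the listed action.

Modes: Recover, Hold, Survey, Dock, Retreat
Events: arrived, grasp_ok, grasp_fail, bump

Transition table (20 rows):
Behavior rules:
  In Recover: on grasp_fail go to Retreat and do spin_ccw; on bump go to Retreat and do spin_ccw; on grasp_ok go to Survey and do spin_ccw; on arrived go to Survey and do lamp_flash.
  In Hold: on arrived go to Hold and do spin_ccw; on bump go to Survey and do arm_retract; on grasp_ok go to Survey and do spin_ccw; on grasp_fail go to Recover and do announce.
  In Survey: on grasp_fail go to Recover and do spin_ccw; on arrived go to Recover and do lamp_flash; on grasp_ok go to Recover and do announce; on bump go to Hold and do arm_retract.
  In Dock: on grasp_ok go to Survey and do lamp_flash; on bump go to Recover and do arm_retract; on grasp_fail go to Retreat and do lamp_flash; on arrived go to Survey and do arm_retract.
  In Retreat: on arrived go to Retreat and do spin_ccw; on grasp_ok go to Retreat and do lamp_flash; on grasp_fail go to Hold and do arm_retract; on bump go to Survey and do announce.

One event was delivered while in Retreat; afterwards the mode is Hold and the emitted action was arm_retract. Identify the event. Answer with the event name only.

try arrived: (Retreat, arrived) → (Retreat, spin_ccw)
try grasp_ok: (Retreat, grasp_ok) → (Retreat, lamp_flash)
try grasp_fail: (Retreat, grasp_fail) → (Hold, arm_retract)  ← matches
try bump: (Retreat, bump) → (Survey, announce)

grasp_fail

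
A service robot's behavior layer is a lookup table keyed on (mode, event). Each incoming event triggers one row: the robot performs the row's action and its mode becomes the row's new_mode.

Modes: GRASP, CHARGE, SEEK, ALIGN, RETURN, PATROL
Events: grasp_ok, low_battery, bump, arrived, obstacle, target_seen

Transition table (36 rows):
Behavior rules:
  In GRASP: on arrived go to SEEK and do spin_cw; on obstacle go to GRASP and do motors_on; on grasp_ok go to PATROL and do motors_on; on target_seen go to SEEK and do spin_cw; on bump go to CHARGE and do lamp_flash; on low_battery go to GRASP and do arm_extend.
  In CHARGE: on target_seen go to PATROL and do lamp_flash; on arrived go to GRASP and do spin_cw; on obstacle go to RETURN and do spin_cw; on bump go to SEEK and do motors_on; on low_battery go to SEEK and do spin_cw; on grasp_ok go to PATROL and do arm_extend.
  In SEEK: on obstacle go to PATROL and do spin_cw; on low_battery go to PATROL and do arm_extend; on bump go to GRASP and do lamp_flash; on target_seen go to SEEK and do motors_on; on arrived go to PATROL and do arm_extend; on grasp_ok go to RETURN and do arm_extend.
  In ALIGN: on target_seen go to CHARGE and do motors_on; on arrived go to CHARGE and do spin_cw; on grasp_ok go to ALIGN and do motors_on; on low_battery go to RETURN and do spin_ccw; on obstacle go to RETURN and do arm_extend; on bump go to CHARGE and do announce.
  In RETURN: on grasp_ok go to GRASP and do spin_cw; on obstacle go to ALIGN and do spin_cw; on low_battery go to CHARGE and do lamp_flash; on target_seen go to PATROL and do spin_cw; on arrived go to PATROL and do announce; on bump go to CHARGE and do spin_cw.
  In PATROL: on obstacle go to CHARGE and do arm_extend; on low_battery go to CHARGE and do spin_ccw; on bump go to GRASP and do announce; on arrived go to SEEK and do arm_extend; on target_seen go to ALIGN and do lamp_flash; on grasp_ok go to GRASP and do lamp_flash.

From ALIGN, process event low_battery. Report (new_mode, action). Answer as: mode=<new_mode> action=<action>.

current mode = ALIGN; filter table to that mode:
  (ALIGN, target_seen) → (CHARGE, motors_on)
  (ALIGN, arrived) → (CHARGE, spin_cw)
  (ALIGN, grasp_ok) → (ALIGN, motors_on)
  (ALIGN, low_battery) → (RETURN, spin_ccw)  ← event matches
  (ALIGN, obstacle) → (RETURN, arm_extend)
  (ALIGN, bump) → (CHARGE, announce)
event = low_battery selects (RETURN, spin_ccw)

mode=RETURN action=spin_ccw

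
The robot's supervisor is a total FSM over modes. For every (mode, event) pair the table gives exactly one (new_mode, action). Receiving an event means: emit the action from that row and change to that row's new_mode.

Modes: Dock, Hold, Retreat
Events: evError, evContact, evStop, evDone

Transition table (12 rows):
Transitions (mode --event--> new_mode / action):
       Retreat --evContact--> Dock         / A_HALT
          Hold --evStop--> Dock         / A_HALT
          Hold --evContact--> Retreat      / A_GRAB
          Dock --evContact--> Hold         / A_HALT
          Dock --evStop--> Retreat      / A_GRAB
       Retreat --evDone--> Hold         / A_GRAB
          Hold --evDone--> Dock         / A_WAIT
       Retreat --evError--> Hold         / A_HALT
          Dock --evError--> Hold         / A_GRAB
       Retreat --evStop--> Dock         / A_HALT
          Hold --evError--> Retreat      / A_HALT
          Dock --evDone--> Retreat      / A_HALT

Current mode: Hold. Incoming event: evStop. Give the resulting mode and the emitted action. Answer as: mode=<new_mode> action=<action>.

current mode = Hold; filter table to that mode:
  (Hold, evStop) → (Dock, A_HALT)  ← event matches
  (Hold, evContact) → (Retreat, A_GRAB)
  (Hold, evDone) → (Dock, A_WAIT)
  (Hold, evError) → (Retreat, A_HALT)
event = evStop selects (Dock, A_HALT)

mode=Dock action=A_HALT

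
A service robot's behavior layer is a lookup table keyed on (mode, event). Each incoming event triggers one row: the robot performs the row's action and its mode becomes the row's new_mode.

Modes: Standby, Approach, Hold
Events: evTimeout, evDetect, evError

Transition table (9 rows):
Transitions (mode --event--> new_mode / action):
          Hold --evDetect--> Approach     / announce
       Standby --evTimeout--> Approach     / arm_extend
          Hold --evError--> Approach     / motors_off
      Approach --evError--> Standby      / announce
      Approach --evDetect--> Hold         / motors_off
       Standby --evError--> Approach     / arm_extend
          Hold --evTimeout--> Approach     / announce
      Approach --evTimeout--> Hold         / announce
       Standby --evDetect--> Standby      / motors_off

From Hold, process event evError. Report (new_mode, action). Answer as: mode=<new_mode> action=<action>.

current mode = Hold; filter table to that mode:
  (Hold, evDetect) → (Approach, announce)
  (Hold, evError) → (Approach, motors_off)  ← event matches
  (Hold, evTimeout) → (Approach, announce)
event = evError selects (Approach, motors_off)

mode=Approach action=motors_off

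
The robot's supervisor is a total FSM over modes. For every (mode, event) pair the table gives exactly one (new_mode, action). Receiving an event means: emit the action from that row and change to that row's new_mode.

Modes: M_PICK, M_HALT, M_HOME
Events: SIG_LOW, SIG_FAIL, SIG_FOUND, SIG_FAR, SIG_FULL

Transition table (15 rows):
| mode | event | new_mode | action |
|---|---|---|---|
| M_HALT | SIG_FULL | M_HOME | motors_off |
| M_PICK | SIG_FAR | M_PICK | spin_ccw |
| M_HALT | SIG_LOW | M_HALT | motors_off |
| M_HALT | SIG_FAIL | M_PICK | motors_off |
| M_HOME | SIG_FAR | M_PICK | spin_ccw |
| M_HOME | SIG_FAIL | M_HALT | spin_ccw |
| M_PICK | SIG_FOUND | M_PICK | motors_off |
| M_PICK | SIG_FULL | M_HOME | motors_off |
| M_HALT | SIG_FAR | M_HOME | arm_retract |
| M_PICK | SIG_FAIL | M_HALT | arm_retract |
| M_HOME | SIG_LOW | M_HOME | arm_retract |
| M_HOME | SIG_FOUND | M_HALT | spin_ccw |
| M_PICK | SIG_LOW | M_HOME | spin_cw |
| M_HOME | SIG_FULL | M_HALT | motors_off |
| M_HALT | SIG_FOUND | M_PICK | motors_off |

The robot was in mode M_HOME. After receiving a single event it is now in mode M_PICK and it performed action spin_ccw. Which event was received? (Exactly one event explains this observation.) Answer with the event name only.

SIG_FAR

try SIG_LOW: (M_HOME, SIG_LOW) → (M_HOME, arm_retract)
try SIG_FAIL: (M_HOME, SIG_FAIL) → (M_HALT, spin_ccw)
try SIG_FOUND: (M_HOME, SIG_FOUND) → (M_HALT, spin_ccw)
try SIG_FAR: (M_HOME, SIG_FAR) → (M_PICK, spin_ccw)  ← matches
try SIG_FULL: (M_HOME, SIG_FULL) → (M_HALT, motors_off)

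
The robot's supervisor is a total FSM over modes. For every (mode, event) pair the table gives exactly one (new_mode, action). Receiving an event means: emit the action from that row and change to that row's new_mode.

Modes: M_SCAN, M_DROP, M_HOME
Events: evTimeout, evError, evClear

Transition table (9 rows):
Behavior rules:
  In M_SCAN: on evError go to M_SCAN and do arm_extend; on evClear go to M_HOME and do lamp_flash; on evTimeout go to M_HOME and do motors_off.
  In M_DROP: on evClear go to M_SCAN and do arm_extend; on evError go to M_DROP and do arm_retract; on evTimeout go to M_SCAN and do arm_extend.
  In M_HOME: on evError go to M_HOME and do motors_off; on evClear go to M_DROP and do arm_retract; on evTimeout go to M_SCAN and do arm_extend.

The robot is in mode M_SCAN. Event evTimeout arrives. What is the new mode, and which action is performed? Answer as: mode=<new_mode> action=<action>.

mode=M_HOME action=motors_off

current mode = M_SCAN; filter table to that mode:
  (M_SCAN, evError) → (M_SCAN, arm_extend)
  (M_SCAN, evClear) → (M_HOME, lamp_flash)
  (M_SCAN, evTimeout) → (M_HOME, motors_off)  ← event matches
event = evTimeout selects (M_HOME, motors_off)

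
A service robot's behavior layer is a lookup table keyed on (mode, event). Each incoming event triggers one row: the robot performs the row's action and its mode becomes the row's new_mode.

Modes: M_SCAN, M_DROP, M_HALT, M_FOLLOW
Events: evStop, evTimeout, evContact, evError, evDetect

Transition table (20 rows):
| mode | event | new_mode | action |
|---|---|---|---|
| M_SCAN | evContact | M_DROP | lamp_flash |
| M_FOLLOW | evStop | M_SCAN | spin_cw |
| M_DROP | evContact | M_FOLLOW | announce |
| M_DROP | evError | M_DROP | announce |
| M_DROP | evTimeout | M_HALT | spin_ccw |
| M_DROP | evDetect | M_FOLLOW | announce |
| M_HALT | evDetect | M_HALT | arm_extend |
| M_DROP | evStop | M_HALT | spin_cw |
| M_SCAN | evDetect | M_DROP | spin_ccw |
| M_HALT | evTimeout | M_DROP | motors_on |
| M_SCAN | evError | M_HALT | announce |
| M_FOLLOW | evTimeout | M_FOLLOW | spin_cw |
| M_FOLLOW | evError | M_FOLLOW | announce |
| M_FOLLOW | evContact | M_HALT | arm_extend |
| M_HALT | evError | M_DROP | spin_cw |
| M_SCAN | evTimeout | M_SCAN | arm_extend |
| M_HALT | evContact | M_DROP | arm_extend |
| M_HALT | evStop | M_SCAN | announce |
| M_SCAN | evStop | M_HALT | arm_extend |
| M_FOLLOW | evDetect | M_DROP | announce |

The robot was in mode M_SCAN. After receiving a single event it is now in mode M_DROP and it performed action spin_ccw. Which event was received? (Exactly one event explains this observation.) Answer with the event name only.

try evStop: (M_SCAN, evStop) → (M_HALT, arm_extend)
try evTimeout: (M_SCAN, evTimeout) → (M_SCAN, arm_extend)
try evContact: (M_SCAN, evContact) → (M_DROP, lamp_flash)
try evError: (M_SCAN, evError) → (M_HALT, announce)
try evDetect: (M_SCAN, evDetect) → (M_DROP, spin_ccw)  ← matches

evDetect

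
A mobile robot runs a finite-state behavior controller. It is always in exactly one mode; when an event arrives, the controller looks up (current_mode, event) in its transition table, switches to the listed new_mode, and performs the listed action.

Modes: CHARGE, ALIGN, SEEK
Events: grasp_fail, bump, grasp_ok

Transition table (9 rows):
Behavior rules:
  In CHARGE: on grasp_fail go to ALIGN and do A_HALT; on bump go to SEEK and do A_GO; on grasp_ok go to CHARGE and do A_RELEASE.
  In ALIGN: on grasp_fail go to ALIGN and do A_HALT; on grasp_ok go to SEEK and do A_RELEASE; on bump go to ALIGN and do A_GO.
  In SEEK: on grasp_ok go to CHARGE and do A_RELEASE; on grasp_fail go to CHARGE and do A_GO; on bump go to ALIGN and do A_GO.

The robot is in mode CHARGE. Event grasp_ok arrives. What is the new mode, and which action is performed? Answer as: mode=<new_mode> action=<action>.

current mode = CHARGE; filter table to that mode:
  (CHARGE, grasp_fail) → (ALIGN, A_HALT)
  (CHARGE, bump) → (SEEK, A_GO)
  (CHARGE, grasp_ok) → (CHARGE, A_RELEASE)  ← event matches
event = grasp_ok selects (CHARGE, A_RELEASE)

mode=CHARGE action=A_RELEASE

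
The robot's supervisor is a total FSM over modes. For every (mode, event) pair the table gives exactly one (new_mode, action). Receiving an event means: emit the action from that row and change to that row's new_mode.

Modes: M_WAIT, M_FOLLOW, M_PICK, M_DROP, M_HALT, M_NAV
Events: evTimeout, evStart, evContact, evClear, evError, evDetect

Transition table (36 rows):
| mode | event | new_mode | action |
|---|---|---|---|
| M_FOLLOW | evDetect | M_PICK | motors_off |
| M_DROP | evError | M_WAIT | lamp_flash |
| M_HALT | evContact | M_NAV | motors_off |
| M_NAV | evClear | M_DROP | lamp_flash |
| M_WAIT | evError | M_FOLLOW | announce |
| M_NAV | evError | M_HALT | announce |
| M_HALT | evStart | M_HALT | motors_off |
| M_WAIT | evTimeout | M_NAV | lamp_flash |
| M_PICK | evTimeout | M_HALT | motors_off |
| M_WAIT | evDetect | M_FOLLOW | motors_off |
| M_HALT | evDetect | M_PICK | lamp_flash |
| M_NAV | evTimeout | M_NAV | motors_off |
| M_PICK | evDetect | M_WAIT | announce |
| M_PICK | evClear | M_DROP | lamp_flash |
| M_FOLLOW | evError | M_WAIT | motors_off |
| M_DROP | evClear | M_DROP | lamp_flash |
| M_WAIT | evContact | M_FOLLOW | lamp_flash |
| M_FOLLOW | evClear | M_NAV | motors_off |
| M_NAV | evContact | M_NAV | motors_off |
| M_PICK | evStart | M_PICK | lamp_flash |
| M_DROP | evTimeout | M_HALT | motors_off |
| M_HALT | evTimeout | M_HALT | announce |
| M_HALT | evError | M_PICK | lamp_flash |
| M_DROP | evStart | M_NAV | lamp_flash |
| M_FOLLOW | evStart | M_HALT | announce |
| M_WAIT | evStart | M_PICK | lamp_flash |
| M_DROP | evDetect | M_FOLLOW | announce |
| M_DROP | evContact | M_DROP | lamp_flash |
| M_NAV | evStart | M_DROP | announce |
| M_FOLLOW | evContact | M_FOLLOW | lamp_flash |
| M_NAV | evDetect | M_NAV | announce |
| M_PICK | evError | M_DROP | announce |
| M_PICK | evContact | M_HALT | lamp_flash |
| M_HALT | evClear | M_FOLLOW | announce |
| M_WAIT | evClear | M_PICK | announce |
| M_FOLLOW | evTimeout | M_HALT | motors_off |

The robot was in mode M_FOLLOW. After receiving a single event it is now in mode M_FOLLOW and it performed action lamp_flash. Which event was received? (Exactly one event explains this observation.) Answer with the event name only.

evContact

try evTimeout: (M_FOLLOW, evTimeout) → (M_HALT, motors_off)
try evStart: (M_FOLLOW, evStart) → (M_HALT, announce)
try evContact: (M_FOLLOW, evContact) → (M_FOLLOW, lamp_flash)  ← matches
try evClear: (M_FOLLOW, evClear) → (M_NAV, motors_off)
try evError: (M_FOLLOW, evError) → (M_WAIT, motors_off)
try evDetect: (M_FOLLOW, evDetect) → (M_PICK, motors_off)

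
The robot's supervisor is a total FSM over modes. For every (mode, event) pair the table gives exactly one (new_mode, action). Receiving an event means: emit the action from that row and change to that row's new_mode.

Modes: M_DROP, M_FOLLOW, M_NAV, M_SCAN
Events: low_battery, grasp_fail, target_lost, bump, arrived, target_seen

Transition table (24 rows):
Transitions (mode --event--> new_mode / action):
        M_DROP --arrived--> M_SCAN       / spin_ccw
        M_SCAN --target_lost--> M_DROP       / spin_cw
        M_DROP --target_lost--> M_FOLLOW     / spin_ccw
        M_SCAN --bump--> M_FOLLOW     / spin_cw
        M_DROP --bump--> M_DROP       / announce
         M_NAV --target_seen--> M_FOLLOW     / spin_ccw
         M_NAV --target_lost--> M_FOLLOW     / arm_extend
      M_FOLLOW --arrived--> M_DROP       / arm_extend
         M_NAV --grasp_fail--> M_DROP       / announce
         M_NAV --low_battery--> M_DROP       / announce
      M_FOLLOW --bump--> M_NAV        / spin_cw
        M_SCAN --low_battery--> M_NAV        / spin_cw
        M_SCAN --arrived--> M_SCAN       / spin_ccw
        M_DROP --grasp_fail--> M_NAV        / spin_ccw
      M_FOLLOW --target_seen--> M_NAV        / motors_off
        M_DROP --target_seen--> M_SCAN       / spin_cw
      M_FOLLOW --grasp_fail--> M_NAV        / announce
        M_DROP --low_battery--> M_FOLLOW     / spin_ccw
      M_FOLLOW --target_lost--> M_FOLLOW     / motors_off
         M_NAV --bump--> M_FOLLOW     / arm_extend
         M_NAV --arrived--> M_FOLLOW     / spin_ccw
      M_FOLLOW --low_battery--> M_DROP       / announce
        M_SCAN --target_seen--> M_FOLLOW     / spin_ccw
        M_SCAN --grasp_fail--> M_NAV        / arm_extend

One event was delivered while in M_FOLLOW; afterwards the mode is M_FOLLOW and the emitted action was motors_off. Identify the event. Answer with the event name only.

try low_battery: (M_FOLLOW, low_battery) → (M_DROP, announce)
try grasp_fail: (M_FOLLOW, grasp_fail) → (M_NAV, announce)
try target_lost: (M_FOLLOW, target_lost) → (M_FOLLOW, motors_off)  ← matches
try bump: (M_FOLLOW, bump) → (M_NAV, spin_cw)
try arrived: (M_FOLLOW, arrived) → (M_DROP, arm_extend)
try target_seen: (M_FOLLOW, target_seen) → (M_NAV, motors_off)

target_lost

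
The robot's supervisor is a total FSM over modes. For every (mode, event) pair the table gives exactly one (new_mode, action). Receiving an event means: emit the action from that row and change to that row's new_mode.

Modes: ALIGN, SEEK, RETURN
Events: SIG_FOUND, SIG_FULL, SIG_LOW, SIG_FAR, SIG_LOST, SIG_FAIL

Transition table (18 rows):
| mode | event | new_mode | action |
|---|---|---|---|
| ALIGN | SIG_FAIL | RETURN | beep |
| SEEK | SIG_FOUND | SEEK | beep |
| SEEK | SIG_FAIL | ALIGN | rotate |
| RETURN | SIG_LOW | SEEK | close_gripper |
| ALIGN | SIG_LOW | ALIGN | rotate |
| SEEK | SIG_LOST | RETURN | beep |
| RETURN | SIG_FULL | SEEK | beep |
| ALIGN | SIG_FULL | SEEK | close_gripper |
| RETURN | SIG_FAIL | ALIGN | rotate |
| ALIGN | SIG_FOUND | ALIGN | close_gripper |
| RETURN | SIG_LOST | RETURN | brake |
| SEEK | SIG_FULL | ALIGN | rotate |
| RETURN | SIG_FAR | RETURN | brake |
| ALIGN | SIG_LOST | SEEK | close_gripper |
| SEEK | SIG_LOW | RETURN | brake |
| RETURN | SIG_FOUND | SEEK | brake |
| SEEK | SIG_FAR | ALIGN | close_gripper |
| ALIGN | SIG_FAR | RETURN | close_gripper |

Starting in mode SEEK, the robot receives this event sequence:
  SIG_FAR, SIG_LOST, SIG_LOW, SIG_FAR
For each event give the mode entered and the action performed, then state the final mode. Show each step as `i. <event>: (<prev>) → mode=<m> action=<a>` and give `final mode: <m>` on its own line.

1. SIG_FAR: (SEEK) → mode=ALIGN action=close_gripper
2. SIG_LOST: (ALIGN) → mode=SEEK action=close_gripper
3. SIG_LOW: (SEEK) → mode=RETURN action=brake
4. SIG_FAR: (RETURN) → mode=RETURN action=brake

final mode: RETURN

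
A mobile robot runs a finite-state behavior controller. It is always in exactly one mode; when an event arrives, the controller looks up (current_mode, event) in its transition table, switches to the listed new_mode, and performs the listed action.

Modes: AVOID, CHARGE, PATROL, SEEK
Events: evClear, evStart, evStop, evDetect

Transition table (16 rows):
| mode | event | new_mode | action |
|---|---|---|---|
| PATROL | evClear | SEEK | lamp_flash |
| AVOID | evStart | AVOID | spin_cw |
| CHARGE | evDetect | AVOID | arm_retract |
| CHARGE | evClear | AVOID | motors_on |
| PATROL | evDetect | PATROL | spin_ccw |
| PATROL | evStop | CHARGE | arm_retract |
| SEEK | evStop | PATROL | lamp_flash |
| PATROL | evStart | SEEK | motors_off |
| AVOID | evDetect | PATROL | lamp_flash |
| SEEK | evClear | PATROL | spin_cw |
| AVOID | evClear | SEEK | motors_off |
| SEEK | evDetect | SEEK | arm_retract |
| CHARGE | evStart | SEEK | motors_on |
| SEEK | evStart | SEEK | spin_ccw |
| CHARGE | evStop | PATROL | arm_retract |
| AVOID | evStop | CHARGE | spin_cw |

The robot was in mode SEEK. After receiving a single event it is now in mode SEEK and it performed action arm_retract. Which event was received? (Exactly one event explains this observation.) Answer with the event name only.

try evClear: (SEEK, evClear) → (PATROL, spin_cw)
try evStart: (SEEK, evStart) → (SEEK, spin_ccw)
try evStop: (SEEK, evStop) → (PATROL, lamp_flash)
try evDetect: (SEEK, evDetect) → (SEEK, arm_retract)  ← matches

evDetect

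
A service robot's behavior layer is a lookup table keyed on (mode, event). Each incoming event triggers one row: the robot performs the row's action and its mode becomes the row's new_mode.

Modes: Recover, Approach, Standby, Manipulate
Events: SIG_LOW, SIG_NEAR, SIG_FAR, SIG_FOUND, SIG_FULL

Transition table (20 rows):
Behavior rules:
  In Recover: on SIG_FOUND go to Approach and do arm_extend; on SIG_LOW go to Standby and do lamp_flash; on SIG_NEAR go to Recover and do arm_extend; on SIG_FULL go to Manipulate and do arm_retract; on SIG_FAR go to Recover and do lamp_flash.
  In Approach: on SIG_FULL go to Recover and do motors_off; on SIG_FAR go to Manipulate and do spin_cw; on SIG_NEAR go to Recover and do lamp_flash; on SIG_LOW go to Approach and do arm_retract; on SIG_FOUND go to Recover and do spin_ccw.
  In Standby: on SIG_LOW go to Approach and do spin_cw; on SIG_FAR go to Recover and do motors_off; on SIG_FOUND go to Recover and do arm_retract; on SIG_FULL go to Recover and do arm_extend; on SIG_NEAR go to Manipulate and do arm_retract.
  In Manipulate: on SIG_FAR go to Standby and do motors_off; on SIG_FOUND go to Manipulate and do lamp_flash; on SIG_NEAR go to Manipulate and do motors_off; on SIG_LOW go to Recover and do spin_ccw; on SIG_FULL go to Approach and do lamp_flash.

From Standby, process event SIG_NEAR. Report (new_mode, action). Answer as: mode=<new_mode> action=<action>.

mode=Manipulate action=arm_retract

current mode = Standby; filter table to that mode:
  (Standby, SIG_LOW) → (Approach, spin_cw)
  (Standby, SIG_FAR) → (Recover, motors_off)
  (Standby, SIG_FOUND) → (Recover, arm_retract)
  (Standby, SIG_FULL) → (Recover, arm_extend)
  (Standby, SIG_NEAR) → (Manipulate, arm_retract)  ← event matches
event = SIG_NEAR selects (Manipulate, arm_retract)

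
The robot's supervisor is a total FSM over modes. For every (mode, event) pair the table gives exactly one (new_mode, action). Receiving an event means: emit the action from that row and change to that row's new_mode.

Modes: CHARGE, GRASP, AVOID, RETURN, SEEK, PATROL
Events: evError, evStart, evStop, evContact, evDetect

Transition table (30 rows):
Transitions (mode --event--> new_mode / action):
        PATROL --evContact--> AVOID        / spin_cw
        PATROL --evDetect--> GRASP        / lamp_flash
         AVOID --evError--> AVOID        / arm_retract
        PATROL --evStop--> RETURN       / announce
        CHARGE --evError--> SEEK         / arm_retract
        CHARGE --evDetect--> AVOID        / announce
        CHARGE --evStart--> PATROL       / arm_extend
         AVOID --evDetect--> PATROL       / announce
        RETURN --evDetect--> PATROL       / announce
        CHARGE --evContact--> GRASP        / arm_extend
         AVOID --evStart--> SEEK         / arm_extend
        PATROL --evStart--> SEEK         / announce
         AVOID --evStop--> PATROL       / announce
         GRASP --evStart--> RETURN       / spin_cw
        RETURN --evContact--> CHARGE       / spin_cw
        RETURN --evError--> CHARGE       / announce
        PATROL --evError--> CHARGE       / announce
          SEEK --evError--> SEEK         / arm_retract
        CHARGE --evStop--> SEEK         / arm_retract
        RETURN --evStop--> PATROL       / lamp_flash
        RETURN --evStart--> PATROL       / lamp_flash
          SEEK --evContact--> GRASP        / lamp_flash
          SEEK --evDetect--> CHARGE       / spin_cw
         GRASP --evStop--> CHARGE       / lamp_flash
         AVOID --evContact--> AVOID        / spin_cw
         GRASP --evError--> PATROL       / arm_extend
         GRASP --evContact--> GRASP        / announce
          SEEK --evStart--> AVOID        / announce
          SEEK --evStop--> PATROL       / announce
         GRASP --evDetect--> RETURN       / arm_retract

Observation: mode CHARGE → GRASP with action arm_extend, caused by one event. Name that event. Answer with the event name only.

evContact

try evError: (CHARGE, evError) → (SEEK, arm_retract)
try evStart: (CHARGE, evStart) → (PATROL, arm_extend)
try evStop: (CHARGE, evStop) → (SEEK, arm_retract)
try evContact: (CHARGE, evContact) → (GRASP, arm_extend)  ← matches
try evDetect: (CHARGE, evDetect) → (AVOID, announce)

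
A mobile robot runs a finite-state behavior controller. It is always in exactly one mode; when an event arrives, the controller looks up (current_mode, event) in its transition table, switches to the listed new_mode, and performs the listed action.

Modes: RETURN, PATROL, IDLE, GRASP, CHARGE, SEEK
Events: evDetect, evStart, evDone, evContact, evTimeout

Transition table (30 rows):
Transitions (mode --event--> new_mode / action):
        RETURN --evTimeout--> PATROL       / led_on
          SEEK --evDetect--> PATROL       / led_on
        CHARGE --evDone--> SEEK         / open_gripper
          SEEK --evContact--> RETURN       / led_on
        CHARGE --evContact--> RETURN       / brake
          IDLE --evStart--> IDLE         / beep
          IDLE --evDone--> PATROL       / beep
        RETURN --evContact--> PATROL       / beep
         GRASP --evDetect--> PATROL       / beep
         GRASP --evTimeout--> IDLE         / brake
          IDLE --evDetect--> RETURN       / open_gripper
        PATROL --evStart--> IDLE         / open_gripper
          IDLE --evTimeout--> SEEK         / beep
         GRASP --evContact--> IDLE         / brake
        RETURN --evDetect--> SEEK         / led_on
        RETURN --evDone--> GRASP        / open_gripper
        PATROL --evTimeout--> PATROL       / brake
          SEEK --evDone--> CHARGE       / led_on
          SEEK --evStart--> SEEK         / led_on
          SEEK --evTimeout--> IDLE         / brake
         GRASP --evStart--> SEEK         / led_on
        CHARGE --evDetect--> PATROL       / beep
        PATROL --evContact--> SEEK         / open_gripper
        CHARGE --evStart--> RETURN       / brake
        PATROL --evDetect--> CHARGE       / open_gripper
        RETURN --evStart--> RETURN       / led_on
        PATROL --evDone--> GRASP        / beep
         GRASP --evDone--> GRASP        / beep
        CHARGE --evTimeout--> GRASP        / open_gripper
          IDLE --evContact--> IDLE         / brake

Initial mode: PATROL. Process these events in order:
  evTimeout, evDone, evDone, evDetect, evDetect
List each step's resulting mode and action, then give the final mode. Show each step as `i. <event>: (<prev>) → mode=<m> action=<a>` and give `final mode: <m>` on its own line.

1. evTimeout: (PATROL) → mode=PATROL action=brake
2. evDone: (PATROL) → mode=GRASP action=beep
3. evDone: (GRASP) → mode=GRASP action=beep
4. evDetect: (GRASP) → mode=PATROL action=beep
5. evDetect: (PATROL) → mode=CHARGE action=open_gripper

final mode: CHARGE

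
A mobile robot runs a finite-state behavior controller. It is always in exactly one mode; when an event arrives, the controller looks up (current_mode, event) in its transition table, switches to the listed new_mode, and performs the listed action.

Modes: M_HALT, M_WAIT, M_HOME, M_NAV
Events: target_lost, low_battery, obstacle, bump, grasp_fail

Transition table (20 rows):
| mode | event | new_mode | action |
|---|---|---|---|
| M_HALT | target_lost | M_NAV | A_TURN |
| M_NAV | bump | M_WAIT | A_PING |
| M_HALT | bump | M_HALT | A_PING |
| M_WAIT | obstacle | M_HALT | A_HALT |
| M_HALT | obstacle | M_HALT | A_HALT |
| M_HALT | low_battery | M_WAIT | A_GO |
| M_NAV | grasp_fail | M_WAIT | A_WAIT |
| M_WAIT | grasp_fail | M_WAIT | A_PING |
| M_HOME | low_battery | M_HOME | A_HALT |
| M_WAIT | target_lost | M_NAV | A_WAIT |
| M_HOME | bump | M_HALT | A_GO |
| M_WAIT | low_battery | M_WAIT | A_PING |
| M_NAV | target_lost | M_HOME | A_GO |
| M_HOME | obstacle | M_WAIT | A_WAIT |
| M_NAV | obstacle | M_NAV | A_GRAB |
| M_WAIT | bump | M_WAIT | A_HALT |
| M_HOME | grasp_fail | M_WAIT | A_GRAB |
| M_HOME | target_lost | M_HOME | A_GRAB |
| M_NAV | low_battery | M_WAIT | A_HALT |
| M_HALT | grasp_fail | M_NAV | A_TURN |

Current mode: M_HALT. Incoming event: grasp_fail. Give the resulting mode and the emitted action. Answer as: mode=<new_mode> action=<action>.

current mode = M_HALT; filter table to that mode:
  (M_HALT, target_lost) → (M_NAV, A_TURN)
  (M_HALT, bump) → (M_HALT, A_PING)
  (M_HALT, obstacle) → (M_HALT, A_HALT)
  (M_HALT, low_battery) → (M_WAIT, A_GO)
  (M_HALT, grasp_fail) → (M_NAV, A_TURN)  ← event matches
event = grasp_fail selects (M_NAV, A_TURN)

mode=M_NAV action=A_TURN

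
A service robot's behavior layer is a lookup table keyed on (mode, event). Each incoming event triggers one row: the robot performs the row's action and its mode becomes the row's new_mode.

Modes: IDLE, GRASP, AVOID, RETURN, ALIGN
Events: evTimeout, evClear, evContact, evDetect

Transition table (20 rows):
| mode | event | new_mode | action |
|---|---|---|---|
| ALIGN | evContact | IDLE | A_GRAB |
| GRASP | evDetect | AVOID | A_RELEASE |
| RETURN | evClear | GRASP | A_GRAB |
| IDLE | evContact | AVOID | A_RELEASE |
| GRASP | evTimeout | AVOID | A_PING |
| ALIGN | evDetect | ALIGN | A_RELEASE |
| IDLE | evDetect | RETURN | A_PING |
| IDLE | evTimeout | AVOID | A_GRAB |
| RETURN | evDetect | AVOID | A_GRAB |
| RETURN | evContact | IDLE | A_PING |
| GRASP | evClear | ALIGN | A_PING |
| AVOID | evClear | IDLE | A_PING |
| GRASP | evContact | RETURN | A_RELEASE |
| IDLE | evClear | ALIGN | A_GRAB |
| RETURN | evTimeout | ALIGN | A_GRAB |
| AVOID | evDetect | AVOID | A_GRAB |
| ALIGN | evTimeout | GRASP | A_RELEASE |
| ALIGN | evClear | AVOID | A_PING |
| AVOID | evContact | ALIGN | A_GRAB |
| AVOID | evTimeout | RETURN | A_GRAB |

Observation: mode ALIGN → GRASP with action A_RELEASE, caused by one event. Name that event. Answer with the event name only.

try evTimeout: (ALIGN, evTimeout) → (GRASP, A_RELEASE)  ← matches
try evClear: (ALIGN, evClear) → (AVOID, A_PING)
try evContact: (ALIGN, evContact) → (IDLE, A_GRAB)
try evDetect: (ALIGN, evDetect) → (ALIGN, A_RELEASE)

evTimeout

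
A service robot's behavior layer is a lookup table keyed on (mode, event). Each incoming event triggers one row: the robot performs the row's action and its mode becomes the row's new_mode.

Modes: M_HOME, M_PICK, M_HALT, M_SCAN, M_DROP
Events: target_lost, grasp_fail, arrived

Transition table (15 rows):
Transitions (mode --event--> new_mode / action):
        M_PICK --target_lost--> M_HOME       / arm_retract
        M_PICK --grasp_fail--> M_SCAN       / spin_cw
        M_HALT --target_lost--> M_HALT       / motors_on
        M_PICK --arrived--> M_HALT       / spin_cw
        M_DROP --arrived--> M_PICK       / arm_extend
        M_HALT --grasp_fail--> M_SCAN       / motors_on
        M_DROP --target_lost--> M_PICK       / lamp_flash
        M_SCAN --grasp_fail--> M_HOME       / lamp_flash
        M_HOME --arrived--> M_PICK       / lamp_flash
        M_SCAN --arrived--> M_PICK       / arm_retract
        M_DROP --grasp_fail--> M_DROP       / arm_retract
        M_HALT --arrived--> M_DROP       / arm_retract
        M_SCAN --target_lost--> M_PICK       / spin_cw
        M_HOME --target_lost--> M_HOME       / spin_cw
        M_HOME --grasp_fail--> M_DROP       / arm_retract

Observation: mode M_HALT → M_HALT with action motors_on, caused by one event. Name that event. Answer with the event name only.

target_lost

try target_lost: (M_HALT, target_lost) → (M_HALT, motors_on)  ← matches
try grasp_fail: (M_HALT, grasp_fail) → (M_SCAN, motors_on)
try arrived: (M_HALT, arrived) → (M_DROP, arm_retract)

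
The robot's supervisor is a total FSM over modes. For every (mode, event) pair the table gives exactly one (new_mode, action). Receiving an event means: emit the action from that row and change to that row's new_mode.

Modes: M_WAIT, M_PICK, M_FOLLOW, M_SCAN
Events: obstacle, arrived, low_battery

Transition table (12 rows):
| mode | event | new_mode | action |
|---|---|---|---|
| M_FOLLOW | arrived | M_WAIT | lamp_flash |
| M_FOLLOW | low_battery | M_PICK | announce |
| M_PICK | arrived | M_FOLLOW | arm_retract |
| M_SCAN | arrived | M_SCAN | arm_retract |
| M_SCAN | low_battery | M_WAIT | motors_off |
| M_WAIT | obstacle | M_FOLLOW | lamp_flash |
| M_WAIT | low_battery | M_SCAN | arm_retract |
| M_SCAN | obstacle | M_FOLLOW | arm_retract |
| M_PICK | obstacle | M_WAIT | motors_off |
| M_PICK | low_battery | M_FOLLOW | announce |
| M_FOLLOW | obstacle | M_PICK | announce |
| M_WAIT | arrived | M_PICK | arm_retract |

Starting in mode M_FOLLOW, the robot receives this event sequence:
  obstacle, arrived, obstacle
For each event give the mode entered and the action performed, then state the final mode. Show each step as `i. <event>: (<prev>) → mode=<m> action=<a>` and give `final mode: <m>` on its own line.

1. obstacle: (M_FOLLOW) → mode=M_PICK action=announce
2. arrived: (M_PICK) → mode=M_FOLLOW action=arm_retract
3. obstacle: (M_FOLLOW) → mode=M_PICK action=announce

final mode: M_PICK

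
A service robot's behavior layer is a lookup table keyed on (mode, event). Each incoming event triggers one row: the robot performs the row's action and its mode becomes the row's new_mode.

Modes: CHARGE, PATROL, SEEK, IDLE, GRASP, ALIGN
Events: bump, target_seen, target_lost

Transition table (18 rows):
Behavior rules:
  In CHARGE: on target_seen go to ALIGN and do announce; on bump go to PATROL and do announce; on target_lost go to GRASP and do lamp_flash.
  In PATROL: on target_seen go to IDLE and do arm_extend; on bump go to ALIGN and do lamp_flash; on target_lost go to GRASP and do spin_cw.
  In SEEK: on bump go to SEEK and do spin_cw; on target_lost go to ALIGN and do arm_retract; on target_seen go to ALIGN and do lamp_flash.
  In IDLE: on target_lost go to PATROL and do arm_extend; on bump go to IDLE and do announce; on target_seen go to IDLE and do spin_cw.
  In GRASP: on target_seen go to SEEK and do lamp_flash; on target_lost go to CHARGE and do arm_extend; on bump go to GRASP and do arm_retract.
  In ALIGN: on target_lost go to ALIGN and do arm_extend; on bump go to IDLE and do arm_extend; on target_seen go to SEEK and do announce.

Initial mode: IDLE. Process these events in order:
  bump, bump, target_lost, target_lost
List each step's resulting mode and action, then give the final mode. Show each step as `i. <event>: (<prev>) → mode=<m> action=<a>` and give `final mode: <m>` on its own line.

1. bump: (IDLE) → mode=IDLE action=announce
2. bump: (IDLE) → mode=IDLE action=announce
3. target_lost: (IDLE) → mode=PATROL action=arm_extend
4. target_lost: (PATROL) → mode=GRASP action=spin_cw

final mode: GRASP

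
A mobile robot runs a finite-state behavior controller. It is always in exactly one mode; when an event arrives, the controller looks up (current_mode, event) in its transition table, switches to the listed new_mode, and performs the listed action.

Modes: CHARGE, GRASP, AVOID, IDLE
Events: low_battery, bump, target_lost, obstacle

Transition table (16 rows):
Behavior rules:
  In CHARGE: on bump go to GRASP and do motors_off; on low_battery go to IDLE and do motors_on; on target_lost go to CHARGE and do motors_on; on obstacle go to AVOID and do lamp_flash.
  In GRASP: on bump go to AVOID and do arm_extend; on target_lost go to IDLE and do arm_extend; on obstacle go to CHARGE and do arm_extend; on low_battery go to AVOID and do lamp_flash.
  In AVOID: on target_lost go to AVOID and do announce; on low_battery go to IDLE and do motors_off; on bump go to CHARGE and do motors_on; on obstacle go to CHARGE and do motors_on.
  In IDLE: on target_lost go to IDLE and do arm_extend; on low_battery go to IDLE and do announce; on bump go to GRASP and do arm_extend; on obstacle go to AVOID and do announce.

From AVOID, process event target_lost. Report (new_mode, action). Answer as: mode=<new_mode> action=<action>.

mode=AVOID action=announce

current mode = AVOID; filter table to that mode:
  (AVOID, target_lost) → (AVOID, announce)  ← event matches
  (AVOID, low_battery) → (IDLE, motors_off)
  (AVOID, bump) → (CHARGE, motors_on)
  (AVOID, obstacle) → (CHARGE, motors_on)
event = target_lost selects (AVOID, announce)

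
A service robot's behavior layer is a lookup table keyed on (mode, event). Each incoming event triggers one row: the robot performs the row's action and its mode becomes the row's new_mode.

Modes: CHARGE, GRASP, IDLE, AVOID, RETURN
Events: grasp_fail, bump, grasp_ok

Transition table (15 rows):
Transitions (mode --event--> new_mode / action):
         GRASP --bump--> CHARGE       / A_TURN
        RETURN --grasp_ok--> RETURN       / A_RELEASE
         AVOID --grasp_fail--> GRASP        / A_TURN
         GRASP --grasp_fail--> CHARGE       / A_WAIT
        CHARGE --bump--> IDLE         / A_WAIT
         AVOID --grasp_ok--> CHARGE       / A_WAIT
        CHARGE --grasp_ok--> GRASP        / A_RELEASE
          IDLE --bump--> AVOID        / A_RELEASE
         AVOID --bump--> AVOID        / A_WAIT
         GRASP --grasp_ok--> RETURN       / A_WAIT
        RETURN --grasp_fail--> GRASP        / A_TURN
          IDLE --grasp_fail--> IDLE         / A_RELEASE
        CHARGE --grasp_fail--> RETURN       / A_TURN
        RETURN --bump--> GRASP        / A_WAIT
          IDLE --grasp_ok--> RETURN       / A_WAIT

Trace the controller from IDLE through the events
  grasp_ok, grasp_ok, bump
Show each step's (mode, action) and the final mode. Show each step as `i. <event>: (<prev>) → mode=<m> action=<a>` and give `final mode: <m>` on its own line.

1. grasp_ok: (IDLE) → mode=RETURN action=A_WAIT
2. grasp_ok: (RETURN) → mode=RETURN action=A_RELEASE
3. bump: (RETURN) → mode=GRASP action=A_WAIT

final mode: GRASP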